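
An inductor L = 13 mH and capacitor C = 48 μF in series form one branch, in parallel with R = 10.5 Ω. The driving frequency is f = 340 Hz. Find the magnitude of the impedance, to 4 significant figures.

9.072 Ω

ω = 2πf = 2136 rad/s
X_L = ωL = 27.77 Ω
X_C = 1/(ωC) = 9.752 Ω
Branch 1: Z₁ = R = 10.50 Ω
Branch 2 (series LC): Z₂ = j(X_L − X_C) = j18.02 Ω
Parallel: Z = Z₁Z₂/(Z₁+Z₂), |Z| = 9.072 Ω, ∠Z = 30.23°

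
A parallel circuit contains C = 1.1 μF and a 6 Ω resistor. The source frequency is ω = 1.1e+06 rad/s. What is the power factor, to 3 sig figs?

0.136

X_C = 1/(ωC) = 0.826 Ω
Parallel: admittances add. Y = 1/R + jωC
Y = (0.167 + j1.21) S
|Y| = 1.22 S → |Z| = 1/|Y| = 0.819 Ω, ∠Z = −∠Y = -82.2°
cos φ = cos(-82.2°) = 0.136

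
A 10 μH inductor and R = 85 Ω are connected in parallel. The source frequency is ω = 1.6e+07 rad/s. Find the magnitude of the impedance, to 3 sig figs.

X_L = ωL = 160 Ω
Parallel: admittances add. Y = 1/R + 1/(jωL)
Y = (0.0118 − j0.00625) S
|Y| = 0.0133 S → |Z| = 1/|Y| = 75.1 Ω, ∠Z = −∠Y = 28.0°

75.1 Ω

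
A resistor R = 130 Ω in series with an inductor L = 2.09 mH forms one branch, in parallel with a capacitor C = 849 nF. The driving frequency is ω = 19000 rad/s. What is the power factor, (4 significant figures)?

X_L = ωL = 39.71 Ω
X_C = 1/(ωC) = 61.99 Ω
Branch 1 (R+jX_L): Z₁ = 130.0 + j39.71 Ω, |Z₁| = 135.9 Ω
Branch 2 (−jX_C): Z₂ = −j61.99 Ω
Parallel: Z = Z₁Z₂/(Z₁+Z₂), |Z| = 63.89 Ω, ∠Z = -63.29°
cos φ = cos(-63.29°) = 0.4495

0.4495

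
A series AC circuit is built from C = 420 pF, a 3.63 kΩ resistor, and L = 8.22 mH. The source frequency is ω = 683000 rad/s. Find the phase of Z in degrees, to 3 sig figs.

X_L = ωL = 5610 Ω
X_C = 1/(ωC) = 3490 Ω
Net reactance X = X_L − X_C = 2130 Ω
Z = 3630 + j2130 Ω
|Z| = √(3630² + 2130²) = 4210 Ω
∠Z = arctan(2130/3630) = 30.4°

30.4°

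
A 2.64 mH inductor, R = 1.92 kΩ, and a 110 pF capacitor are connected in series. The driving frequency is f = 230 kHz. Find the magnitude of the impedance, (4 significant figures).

3133 Ω

ω = 2πf = 1.445e+06 rad/s
X_L = ωL = 3815 Ω
X_C = 1/(ωC) = 6291 Ω
Net reactance X = X_L − X_C = -2476 Ω
Z = 1920 − j2476 Ω
|Z| = √(1920² + 2476²) = 3133 Ω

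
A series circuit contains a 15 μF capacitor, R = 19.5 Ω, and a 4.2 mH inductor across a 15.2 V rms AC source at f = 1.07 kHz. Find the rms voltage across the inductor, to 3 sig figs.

ω = 2πf = 6723 rad/s
X_L = ωL = 28.2 Ω
X_C = 1/(ωC) = 9.92 Ω
Net reactance X = X_L − X_C = 18.3 Ω
Z = 19.5 + j18.3 Ω
|Z| = √(19.5² + 18.3²) = 26.8 Ω
I = V/|Z| = 568 mA
V_L = I·|Z_L| = 0.568 × 28.2 = 16.0 V

16.0 V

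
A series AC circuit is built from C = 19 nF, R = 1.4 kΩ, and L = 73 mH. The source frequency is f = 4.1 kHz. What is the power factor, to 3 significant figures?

0.993

ω = 2πf = 25760 rad/s
X_L = ωL = 1880 Ω
X_C = 1/(ωC) = 2040 Ω
Net reactance X = X_L − X_C = -163 Ω
Z = 1400 − j163 Ω
|Z| = √(1400² + 163²) = 1410 Ω
∠Z = arctan(-163/1400) = -6.62°
cos φ = cos(-6.62°) = 0.993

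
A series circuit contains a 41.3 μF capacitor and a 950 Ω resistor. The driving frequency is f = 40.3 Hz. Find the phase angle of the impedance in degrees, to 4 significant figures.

-5.748°

ω = 2πf = 253.2 rad/s
X_C = 1/(ωC) = 95.62 Ω
Z = 950.0 − j95.62 Ω
|Z| = √(950.0² + 95.62²) = 954.8 Ω
∠Z = arctan(-95.62/950.0) = -5.748°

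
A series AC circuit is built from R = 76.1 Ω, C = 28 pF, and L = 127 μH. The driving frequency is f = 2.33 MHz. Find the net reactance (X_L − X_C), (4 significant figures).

ω = 2πf = 1.464e+07 rad/s
X_L = ωL = 1859 Ω
X_C = 1/(ωC) = 2440 Ω
X = 1859 − 2440 = -580.3 Ω

-580.3 Ω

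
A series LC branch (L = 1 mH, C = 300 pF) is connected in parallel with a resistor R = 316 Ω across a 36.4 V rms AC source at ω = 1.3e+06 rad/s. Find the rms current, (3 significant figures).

119 mA

X_L = ωL = 1300 Ω
X_C = 1/(ωC) = 2560 Ω
Branch 1: Z₁ = R = 316 Ω
Branch 2 (series LC): Z₂ = j(X_L − X_C) = −j1260 Ω
Parallel: Z = Z₁Z₂/(Z₁+Z₂), |Z| = 307 Ω, ∠Z = -14.0°
I = V/|Z| = 36.4/307 = 119 mA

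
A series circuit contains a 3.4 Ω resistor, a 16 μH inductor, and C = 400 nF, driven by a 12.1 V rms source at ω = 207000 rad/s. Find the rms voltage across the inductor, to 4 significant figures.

4.263 V

X_L = ωL = 3.312 Ω
X_C = 1/(ωC) = 12.08 Ω
Net reactance X = X_L − X_C = -8.765 Ω
Z = 3.400 − j8.765 Ω
|Z| = √(3.400² + 8.765²) = 9.402 Ω
I = V/|Z| = 1.287 A
V_L = I·|Z_L| = 1.287 × 3.312 = 4.263 V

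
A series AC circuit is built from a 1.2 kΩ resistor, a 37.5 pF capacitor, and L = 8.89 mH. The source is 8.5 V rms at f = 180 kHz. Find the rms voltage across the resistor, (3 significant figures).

ω = 2πf = 1.131e+06 rad/s
X_L = ωL = 10100 Ω
X_C = 1/(ωC) = 23600 Ω
Net reactance X = X_L − X_C = -13500 Ω
Z = 1200 − j13500 Ω
|Z| = √(1200² + 13500²) = 13600 Ω
I = V/|Z| = 626 μA
V_R = I·|Z_R| = 0.000626 × 1200 = 0.751 V

0.751 V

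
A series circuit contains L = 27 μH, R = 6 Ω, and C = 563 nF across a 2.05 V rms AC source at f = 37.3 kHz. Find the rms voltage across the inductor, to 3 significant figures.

2.12 V

ω = 2πf = 234400 rad/s
X_L = ωL = 6.33 Ω
X_C = 1/(ωC) = 7.58 Ω
Net reactance X = X_L − X_C = -1.25 Ω
Z = 6.00 − j1.25 Ω
|Z| = √(6.00² + 1.25²) = 6.13 Ω
I = V/|Z| = 334 mA
V_L = I·|Z_L| = 0.334 × 6.33 = 2.12 V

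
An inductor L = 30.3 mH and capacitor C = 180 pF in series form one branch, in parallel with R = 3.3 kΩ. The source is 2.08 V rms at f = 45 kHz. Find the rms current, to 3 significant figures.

658 μA

ω = 2πf = 282700 rad/s
X_L = ωL = 8570 Ω
X_C = 1/(ωC) = 19600 Ω
Branch 1: Z₁ = R = 3300 Ω
Branch 2 (series LC): Z₂ = j(X_L − X_C) = −j11100 Ω
Parallel: Z = Z₁Z₂/(Z₁+Z₂), |Z| = 3160 Ω, ∠Z = -16.6°
I = V/|Z| = 2.08/3160 = 658 μA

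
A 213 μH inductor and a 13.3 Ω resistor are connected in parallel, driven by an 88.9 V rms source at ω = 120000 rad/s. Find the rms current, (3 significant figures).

7.53 A

X_L = ωL = 25.6 Ω
Parallel: admittances add. Y = 1/R + 1/(jωL)
Y = (0.0752 − j0.0391) S
|Y| = 0.0848 S → |Z| = 1/|Y| = 11.8 Ω, ∠Z = −∠Y = 27.5°
I = V/|Z| = 88.9/11.8 = 7.53 A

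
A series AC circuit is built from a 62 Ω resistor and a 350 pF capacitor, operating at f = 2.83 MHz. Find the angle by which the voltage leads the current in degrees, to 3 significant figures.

ω = 2πf = 1.778e+07 rad/s
X_C = 1/(ωC) = 161 Ω
Z = 62.0 − j161 Ω
|Z| = √(62.0² + 161²) = 172 Ω
∠Z = arctan(-161/62.0) = -68.9°

-68.9°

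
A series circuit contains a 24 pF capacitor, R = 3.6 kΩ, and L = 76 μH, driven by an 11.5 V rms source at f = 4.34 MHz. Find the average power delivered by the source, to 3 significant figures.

35.9 mW

ω = 2πf = 2.727e+07 rad/s
X_L = ωL = 2070 Ω
X_C = 1/(ωC) = 1530 Ω
Net reactance X = X_L − X_C = 544 Ω
Z = 3600 + j544 Ω
|Z| = √(3600² + 544²) = 3640 Ω
∠Z = arctan(544/3600) = 8.60°
I = V/|Z| = 3.16 mA
P = VI cos φ = 11.5 × 0.00316 × cos(8.60°) = 35.9 mW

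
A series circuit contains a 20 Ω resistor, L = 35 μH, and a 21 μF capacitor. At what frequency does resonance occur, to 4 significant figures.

ω₀ = 1/√(LC) = 1/√(3.5e-05 × 2.1e-05) = 36890 rad/s
f₀ = ω₀/(2π) = 5.871 kHz

5.871 kHz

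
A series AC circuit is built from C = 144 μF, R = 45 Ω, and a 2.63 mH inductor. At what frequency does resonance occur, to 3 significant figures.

ω₀ = 1/√(LC) = 1/√(0.00263 × 0.000144) = 1625 rad/s
f₀ = ω₀/(2π) = 259 Hz

259 Hz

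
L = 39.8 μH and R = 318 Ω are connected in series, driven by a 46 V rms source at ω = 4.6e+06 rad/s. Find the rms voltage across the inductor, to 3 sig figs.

23.0 V

X_L = ωL = 183 Ω
Z = 318 + j183 Ω
|Z| = √(318² + 183²) = 367 Ω
I = V/|Z| = 125 mA
V_L = I·|Z_L| = 0.125 × 183 = 23.0 V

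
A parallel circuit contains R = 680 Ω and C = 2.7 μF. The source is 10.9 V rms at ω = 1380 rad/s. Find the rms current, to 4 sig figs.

43.66 mA

X_C = 1/(ωC) = 268.4 Ω
Parallel: admittances add. Y = 1/R + jωC
Y = (0.001471 + j0.003726) S
|Y| = 0.004006 S → |Z| = 1/|Y| = 249.6 Ω, ∠Z = −∠Y = -68.46°
I = V/|Z| = 10.9/249.6 = 43.66 mA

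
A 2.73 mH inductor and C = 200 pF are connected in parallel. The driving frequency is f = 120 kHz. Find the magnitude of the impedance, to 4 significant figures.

ω = 2πf = 754000 rad/s
X_L = ωL = 2058 Ω
X_C = 1/(ωC) = 6631 Ω
Parallel: admittances add. Y = 1/(jωL) + jωC
Y = (0 − j0.0003350) S
|Y| = 0.0003350 S → |Z| = 1/|Y| = 2985 Ω, ∠Z = −∠Y = 90.00°

2985 Ω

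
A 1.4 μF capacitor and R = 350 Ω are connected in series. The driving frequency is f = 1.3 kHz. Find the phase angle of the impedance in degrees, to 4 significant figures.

-14.03°

ω = 2πf = 8168 rad/s
X_C = 1/(ωC) = 87.45 Ω
Z = 350.0 − j87.45 Ω
|Z| = √(350.0² + 87.45²) = 360.8 Ω
∠Z = arctan(-87.45/350.0) = -14.03°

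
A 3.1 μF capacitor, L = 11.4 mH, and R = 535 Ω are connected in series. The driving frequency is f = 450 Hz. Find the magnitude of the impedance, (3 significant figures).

ω = 2πf = 2827 rad/s
X_L = ωL = 32.2 Ω
X_C = 1/(ωC) = 114 Ω
Net reactance X = X_L − X_C = -81.9 Ω
Z = 535 − j81.9 Ω
|Z| = √(535² + 81.9²) = 541 Ω

541 Ω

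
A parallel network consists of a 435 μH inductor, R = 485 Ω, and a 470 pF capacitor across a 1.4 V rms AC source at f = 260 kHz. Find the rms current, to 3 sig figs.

ω = 2πf = 1.634e+06 rad/s
X_L = ωL = 711 Ω
X_C = 1/(ωC) = 1300 Ω
Parallel: admittances add. Y = 1/R + 1/(jωL) + jωC
Y = (0.00206 − j0.000639) S
|Y| = 0.00216 S → |Z| = 1/|Y| = 463 Ω, ∠Z = −∠Y = 17.2°
I = V/|Z| = 1.4/463 = 3.02 mA

3.02 mA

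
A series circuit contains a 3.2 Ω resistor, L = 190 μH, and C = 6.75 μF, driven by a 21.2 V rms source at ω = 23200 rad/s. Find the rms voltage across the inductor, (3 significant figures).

24.8 V

X_L = ωL = 4.41 Ω
X_C = 1/(ωC) = 6.39 Ω
Net reactance X = X_L − X_C = -1.98 Ω
Z = 3.20 − j1.98 Ω
|Z| = √(3.20² + 1.98²) = 3.76 Ω
I = V/|Z| = 5.64 A
V_L = I·|Z_L| = 5.64 × 4.41 = 24.8 V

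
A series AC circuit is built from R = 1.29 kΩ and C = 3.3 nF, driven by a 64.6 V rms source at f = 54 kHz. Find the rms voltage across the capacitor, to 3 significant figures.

36.8 V

ω = 2πf = 339300 rad/s
X_C = 1/(ωC) = 893 Ω
Z = 1290 − j893 Ω
|Z| = √(1290² + 893²) = 1570 Ω
I = V/|Z| = 41.2 mA
V_C = I·|Z_C| = 0.0412 × 893 = 36.8 V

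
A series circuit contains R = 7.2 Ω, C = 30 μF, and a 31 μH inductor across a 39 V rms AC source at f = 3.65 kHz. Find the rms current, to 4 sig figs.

ω = 2πf = 22930 rad/s
X_L = ωL = 0.7109 Ω
X_C = 1/(ωC) = 1.453 Ω
Net reactance X = X_L − X_C = -0.7425 Ω
Z = 7.200 − j0.7425 Ω
|Z| = √(7.200² + 0.7425²) = 7.238 Ω
I = V/|Z| = 39/7.238 = 5.388 A

5.388 A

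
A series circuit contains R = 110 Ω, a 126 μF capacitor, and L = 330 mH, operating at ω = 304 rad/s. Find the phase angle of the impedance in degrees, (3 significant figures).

34.0°

X_L = ωL = 100 Ω
X_C = 1/(ωC) = 26.1 Ω
Net reactance X = X_L − X_C = 74.2 Ω
Z = 110 + j74.2 Ω
|Z| = √(110² + 74.2²) = 133 Ω
∠Z = arctan(74.2/110) = 34.0°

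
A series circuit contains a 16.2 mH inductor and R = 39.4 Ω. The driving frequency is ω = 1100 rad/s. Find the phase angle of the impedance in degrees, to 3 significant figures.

24.3°

X_L = ωL = 17.8 Ω
Z = 39.4 + j17.8 Ω
|Z| = √(39.4² + 17.8²) = 43.2 Ω
∠Z = arctan(17.8/39.4) = 24.3°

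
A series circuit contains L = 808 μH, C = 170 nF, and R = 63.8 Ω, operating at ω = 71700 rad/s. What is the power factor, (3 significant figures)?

X_L = ωL = 57.9 Ω
X_C = 1/(ωC) = 82.0 Ω
Net reactance X = X_L − X_C = -24.1 Ω
Z = 63.8 − j24.1 Ω
|Z| = √(63.8² + 24.1²) = 68.2 Ω
∠Z = arctan(-24.1/63.8) = -20.7°
cos φ = cos(-20.7°) = 0.935

0.935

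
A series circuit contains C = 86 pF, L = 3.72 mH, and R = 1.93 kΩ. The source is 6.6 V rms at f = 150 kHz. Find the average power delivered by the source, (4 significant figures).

ω = 2πf = 942500 rad/s
X_L = ωL = 3506 Ω
X_C = 1/(ωC) = 12340 Ω
Net reactance X = X_L − X_C = -8832 Ω
Z = 1930 − j8832 Ω
|Z| = √(1930² + 8832²) = 9040 Ω
∠Z = arctan(-8832/1930) = -77.67°
I = V/|Z| = 730.1 μA
P = VI cos φ = 6.6 × 0.0007301 × cos(-77.67°) = 1.029 mW

1.029 mW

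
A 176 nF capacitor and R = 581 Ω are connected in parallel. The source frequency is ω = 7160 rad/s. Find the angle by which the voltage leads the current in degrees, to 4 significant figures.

X_C = 1/(ωC) = 793.6 Ω
Parallel: admittances add. Y = 1/R + jωC
Y = (0.001721 + j0.001260) S
|Y| = 0.002133 S → |Z| = 1/|Y| = 468.8 Ω, ∠Z = −∠Y = -36.21°

-36.21°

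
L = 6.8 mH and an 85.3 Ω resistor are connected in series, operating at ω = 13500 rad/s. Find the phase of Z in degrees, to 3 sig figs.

47.1°

X_L = ωL = 91.8 Ω
Z = 85.3 + j91.8 Ω
|Z| = √(85.3² + 91.8²) = 125 Ω
∠Z = arctan(91.8/85.3) = 47.1°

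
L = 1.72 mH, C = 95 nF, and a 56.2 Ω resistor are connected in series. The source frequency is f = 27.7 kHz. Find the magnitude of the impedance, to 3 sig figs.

ω = 2πf = 174000 rad/s
X_L = ωL = 299 Ω
X_C = 1/(ωC) = 60.5 Ω
Net reactance X = X_L − X_C = 239 Ω
Z = 56.2 + j239 Ω
|Z| = √(56.2² + 239²) = 245 Ω

245 Ω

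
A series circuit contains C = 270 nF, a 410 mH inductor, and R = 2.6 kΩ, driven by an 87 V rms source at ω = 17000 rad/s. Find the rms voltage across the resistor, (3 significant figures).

X_L = ωL = 6970 Ω
X_C = 1/(ωC) = 218 Ω
Net reactance X = X_L − X_C = 6750 Ω
Z = 2600 + j6750 Ω
|Z| = √(2600² + 6750²) = 7240 Ω
I = V/|Z| = 12.0 mA
V_R = I·|Z_R| = 0.0120 × 2600 = 31.3 V

31.3 V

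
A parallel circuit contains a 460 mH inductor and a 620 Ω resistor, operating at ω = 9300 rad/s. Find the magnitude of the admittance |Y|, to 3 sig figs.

X_L = ωL = 4280 Ω
Parallel: admittances add. Y = 1/R + 1/(jωL)
Y = (0.00161 − j0.000234) S
|Y| = 0.00163 S → |Z| = 1/|Y| = 614 Ω, ∠Z = −∠Y = 8.25°

1.63 mS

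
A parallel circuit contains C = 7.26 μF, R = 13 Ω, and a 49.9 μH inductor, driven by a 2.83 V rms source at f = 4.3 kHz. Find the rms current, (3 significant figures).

1.56 A

ω = 2πf = 27020 rad/s
X_L = ωL = 1.35 Ω
X_C = 1/(ωC) = 5.10 Ω
Parallel: admittances add. Y = 1/R + 1/(jωL) + jωC
Y = (0.0769 − j0.546) S
|Y| = 0.551 S → |Z| = 1/|Y| = 1.81 Ω, ∠Z = −∠Y = 82.0°
I = V/|Z| = 2.83/1.81 = 1.56 A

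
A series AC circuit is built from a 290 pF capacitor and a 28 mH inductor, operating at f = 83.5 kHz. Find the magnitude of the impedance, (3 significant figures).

ω = 2πf = 524600 rad/s
X_L = ωL = 14700 Ω
X_C = 1/(ωC) = 6570 Ω
Net reactance X = X_L − X_C = 8120 Ω
Z = j8120 Ω
|Z| = √(0² + 8120²) = 8120 Ω

8120 Ω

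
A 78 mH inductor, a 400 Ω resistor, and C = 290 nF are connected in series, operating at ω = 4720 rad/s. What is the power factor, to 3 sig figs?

0.741

X_L = ωL = 368 Ω
X_C = 1/(ωC) = 731 Ω
Net reactance X = X_L − X_C = -362 Ω
Z = 400 − j362 Ω
|Z| = √(400² + 362²) = 540 Ω
∠Z = arctan(-362/400) = -42.2°
cos φ = cos(-42.2°) = 0.741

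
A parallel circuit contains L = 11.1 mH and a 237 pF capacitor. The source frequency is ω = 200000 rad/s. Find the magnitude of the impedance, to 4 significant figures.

2481 Ω

X_L = ωL = 2220 Ω
X_C = 1/(ωC) = 21100 Ω
Parallel: admittances add. Y = 1/(jωL) + jωC
Y = (0 − j0.0004031) S
|Y| = 0.0004031 S → |Z| = 1/|Y| = 2481 Ω, ∠Z = −∠Y = 90.00°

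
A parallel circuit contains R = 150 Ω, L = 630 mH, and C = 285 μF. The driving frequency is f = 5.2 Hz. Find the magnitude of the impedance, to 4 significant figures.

25.11 Ω

ω = 2πf = 32.67 rad/s
X_L = ωL = 20.58 Ω
X_C = 1/(ωC) = 107.4 Ω
Parallel: admittances add. Y = 1/R + 1/(jωL) + jωC
Y = (0.006667 − j0.03927) S
|Y| = 0.03983 S → |Z| = 1/|Y| = 25.11 Ω, ∠Z = −∠Y = 80.37°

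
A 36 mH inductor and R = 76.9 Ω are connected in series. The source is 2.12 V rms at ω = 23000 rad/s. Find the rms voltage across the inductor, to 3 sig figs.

2.11 V

X_L = ωL = 828 Ω
Z = 76.9 + j828 Ω
|Z| = √(76.9² + 828²) = 832 Ω
I = V/|Z| = 2.55 mA
V_L = I·|Z_L| = 0.00255 × 828 = 2.11 V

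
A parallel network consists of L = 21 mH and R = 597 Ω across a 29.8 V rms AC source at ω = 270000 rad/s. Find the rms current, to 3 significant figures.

50.2 mA

X_L = ωL = 5670 Ω
Parallel: admittances add. Y = 1/R + 1/(jωL)
Y = (0.00168 − j0.000176) S
|Y| = 0.00168 S → |Z| = 1/|Y| = 594 Ω, ∠Z = −∠Y = 6.01°
I = V/|Z| = 29.8/594 = 50.2 mA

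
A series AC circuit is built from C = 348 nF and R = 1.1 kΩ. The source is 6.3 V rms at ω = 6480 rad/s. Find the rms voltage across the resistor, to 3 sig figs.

5.84 V

X_C = 1/(ωC) = 443 Ω
Z = 1100 − j443 Ω
|Z| = √(1100² + 443²) = 1190 Ω
I = V/|Z| = 5.31 mA
V_R = I·|Z_R| = 0.00531 × 1100 = 5.84 V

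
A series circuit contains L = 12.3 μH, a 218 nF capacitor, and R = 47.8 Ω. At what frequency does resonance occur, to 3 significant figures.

97.2 kHz

ω₀ = 1/√(LC) = 1/√(1.23e-05 × 2.18e-07) = 610700 rad/s
f₀ = ω₀/(2π) = 97.2 kHz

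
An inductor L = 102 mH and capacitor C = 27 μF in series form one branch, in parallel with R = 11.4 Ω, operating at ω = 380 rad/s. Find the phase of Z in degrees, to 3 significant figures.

X_L = ωL = 38.8 Ω
X_C = 1/(ωC) = 97.5 Ω
Branch 1: Z₁ = R = 11.4 Ω
Branch 2 (series LC): Z₂ = j(X_L − X_C) = −j58.7 Ω
Parallel: Z = Z₁Z₂/(Z₁+Z₂), |Z| = 11.2 Ω, ∠Z = -11.0°

-11.0°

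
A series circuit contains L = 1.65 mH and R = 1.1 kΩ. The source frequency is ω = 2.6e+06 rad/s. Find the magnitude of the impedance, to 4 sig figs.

4429 Ω

X_L = ωL = 4290 Ω
Z = 1100 + j4290 Ω
|Z| = √(1100² + 4290²) = 4429 Ω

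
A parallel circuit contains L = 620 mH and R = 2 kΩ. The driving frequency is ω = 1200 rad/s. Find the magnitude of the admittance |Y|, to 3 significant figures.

X_L = ωL = 744 Ω
Parallel: admittances add. Y = 1/R + 1/(jωL)
Y = (0.000500 − j0.00134) S
|Y| = 0.00143 S → |Z| = 1/|Y| = 697 Ω, ∠Z = −∠Y = 69.6°

1.43 mS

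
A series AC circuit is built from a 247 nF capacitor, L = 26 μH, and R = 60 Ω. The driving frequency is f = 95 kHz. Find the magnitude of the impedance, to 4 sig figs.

60.63 Ω

ω = 2πf = 596900 rad/s
X_L = ωL = 15.52 Ω
X_C = 1/(ωC) = 6.783 Ω
Net reactance X = X_L − X_C = 8.737 Ω
Z = 60.00 + j8.737 Ω
|Z| = √(60.00² + 8.737²) = 60.63 Ω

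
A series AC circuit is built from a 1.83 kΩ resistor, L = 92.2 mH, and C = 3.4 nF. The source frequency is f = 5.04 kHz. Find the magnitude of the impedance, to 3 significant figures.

ω = 2πf = 31670 rad/s
X_L = ωL = 2920 Ω
X_C = 1/(ωC) = 9290 Ω
Net reactance X = X_L − X_C = -6370 Ω
Z = 1830 − j6370 Ω
|Z| = √(1830² + 6370²) = 6630 Ω

6630 Ω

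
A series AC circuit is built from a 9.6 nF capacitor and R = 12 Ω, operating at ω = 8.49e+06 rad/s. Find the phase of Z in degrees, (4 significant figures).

X_C = 1/(ωC) = 12.27 Ω
Z = 12.00 − j12.27 Ω
|Z| = √(12.00² + 12.27²) = 17.16 Ω
∠Z = arctan(-12.27/12.00) = -45.64°

-45.64°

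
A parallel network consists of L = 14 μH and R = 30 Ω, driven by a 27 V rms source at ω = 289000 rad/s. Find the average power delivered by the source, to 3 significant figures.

24.3 W

X_L = ωL = 4.05 Ω
Parallel: admittances add. Y = 1/R + 1/(jωL)
Y = (0.0333 − j0.247) S
|Y| = 0.249 S → |Z| = 1/|Y| = 4.01 Ω, ∠Z = −∠Y = 82.3°
I = V/|Z| = 6.73 A
P = VI cos φ = 27 × 6.73 × cos(82.3°) = 24.3 W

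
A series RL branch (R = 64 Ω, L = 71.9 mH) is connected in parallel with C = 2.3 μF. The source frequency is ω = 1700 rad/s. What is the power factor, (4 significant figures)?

X_L = ωL = 122.2 Ω
X_C = 1/(ωC) = 255.8 Ω
Branch 1 (R+jX_L): Z₁ = 64.00 + j122.2 Ω, |Z₁| = 138.0 Ω
Branch 2 (−jX_C): Z₂ = −j255.8 Ω
Parallel: Z = Z₁Z₂/(Z₁+Z₂), |Z| = 238.3 Ω, ∠Z = 36.75°
cos φ = cos(36.75°) = 0.8012

0.8012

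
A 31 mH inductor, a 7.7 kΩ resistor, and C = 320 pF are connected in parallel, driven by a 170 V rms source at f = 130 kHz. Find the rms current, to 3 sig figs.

ω = 2πf = 816800 rad/s
X_L = ωL = 25300 Ω
X_C = 1/(ωC) = 3830 Ω
Parallel: admittances add. Y = 1/R + 1/(jωL) + jωC
Y = (0.000130 + j0.000222) S
|Y| = 0.000257 S → |Z| = 1/|Y| = 3890 Ω, ∠Z = −∠Y = -59.7°
I = V/|Z| = 170/3890 = 43.7 mA

43.7 mA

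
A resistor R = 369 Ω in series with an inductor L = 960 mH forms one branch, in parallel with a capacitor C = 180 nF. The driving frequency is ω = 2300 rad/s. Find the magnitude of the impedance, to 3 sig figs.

X_L = ωL = 2210 Ω
X_C = 1/(ωC) = 2420 Ω
Branch 1 (R+jX_L): Z₁ = 369 + j2210 Ω, |Z₁| = 2240 Ω
Branch 2 (−jX_C): Z₂ = −j2420 Ω
Parallel: Z = Z₁Z₂/(Z₁+Z₂), |Z| = 12800 Ω, ∠Z = 19.9°

12800 Ω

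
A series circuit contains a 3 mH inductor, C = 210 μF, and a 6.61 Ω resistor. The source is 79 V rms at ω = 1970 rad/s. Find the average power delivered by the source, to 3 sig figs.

X_L = ωL = 5.91 Ω
X_C = 1/(ωC) = 2.42 Ω
Net reactance X = X_L − X_C = 3.49 Ω
Z = 6.61 + j3.49 Ω
|Z| = √(6.61² + 3.49²) = 7.48 Ω
∠Z = arctan(3.49/6.61) = 27.9°
I = V/|Z| = 10.6 A
P = VI cos φ = 79 × 10.6 × cos(27.9°) = 738 W

738 W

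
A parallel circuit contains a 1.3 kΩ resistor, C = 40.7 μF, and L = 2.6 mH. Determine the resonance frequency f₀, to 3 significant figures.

ω₀ = 1/√(LC) = 1/√(0.0026 × 4.07e-05) = 3074 rad/s
f₀ = ω₀/(2π) = 489 Hz

489 Hz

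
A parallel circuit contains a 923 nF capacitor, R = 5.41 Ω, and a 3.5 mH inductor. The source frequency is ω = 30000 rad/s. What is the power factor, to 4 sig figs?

0.9952

X_L = ωL = 105.0 Ω
X_C = 1/(ωC) = 36.11 Ω
Parallel: admittances add. Y = 1/R + 1/(jωL) + jωC
Y = (0.1848 + j0.01817) S
|Y| = 0.1857 S → |Z| = 1/|Y| = 5.384 Ω, ∠Z = −∠Y = -5.613°
cos φ = cos(-5.613°) = 0.9952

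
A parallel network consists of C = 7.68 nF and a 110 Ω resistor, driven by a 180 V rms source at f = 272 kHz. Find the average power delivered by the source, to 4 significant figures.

ω = 2πf = 1.709e+06 rad/s
X_C = 1/(ωC) = 76.19 Ω
Parallel: admittances add. Y = 1/R + jωC
Y = (0.009091 + j0.01313) S
|Y| = 0.01597 S → |Z| = 1/|Y| = 62.63 Ω, ∠Z = −∠Y = -55.29°
I = V/|Z| = 2.874 A
P = VI cos φ = 180 × 2.874 × cos(-55.29°) = 294.5 W

294.5 W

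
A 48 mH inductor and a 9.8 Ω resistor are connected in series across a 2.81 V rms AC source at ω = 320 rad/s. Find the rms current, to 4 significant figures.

X_L = ωL = 15.36 Ω
Z = 9.800 + j15.36 Ω
|Z| = √(9.800² + 15.36²) = 18.22 Ω
I = V/|Z| = 2.81/18.22 = 154.2 mA

154.2 mA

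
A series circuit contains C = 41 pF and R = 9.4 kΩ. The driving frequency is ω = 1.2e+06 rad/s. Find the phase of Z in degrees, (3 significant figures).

-65.2°

X_C = 1/(ωC) = 20300 Ω
Z = 9400 − j20300 Ω
|Z| = √(9400² + 20300²) = 22400 Ω
∠Z = arctan(-20300/9400) = -65.2°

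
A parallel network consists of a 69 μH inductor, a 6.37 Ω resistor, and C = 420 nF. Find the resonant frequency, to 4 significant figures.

ω₀ = 1/√(LC) = 1/√(6.9e-05 × 4.2e-07) = 185800 rad/s
f₀ = ω₀/(2π) = 29.56 kHz

29.56 kHz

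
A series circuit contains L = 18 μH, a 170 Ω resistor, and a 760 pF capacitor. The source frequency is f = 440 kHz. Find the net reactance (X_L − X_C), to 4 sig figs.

ω = 2πf = 2.765e+06 rad/s
X_L = ωL = 49.76 Ω
X_C = 1/(ωC) = 475.9 Ω
X = 49.76 − 475.9 = -426.2 Ω

-426.2 Ω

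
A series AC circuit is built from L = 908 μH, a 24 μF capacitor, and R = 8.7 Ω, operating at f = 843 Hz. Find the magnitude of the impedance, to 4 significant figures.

ω = 2πf = 5297 rad/s
X_L = ωL = 4.809 Ω
X_C = 1/(ωC) = 7.866 Ω
Net reactance X = X_L − X_C = -3.057 Ω
Z = 8.700 − j3.057 Ω
|Z| = √(8.700² + 3.057²) = 9.221 Ω

9.221 Ω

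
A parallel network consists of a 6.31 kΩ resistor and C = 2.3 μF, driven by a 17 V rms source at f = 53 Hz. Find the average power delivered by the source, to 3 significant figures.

ω = 2πf = 333.0 rad/s
X_C = 1/(ωC) = 1310 Ω
Parallel: admittances add. Y = 1/R + jωC
Y = (0.000158 + j0.000766) S
|Y| = 0.000782 S → |Z| = 1/|Y| = 1280 Ω, ∠Z = −∠Y = -78.3°
I = V/|Z| = 13.3 mA
P = VI cos φ = 17 × 0.0133 × cos(-78.3°) = 45.8 mW

45.8 mW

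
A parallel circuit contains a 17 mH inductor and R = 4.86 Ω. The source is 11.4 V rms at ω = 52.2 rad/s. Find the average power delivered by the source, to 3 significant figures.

X_L = ωL = 0.887 Ω
Parallel: admittances add. Y = 1/R + 1/(jωL)
Y = (0.206 − j1.13) S
|Y| = 1.15 S → |Z| = 1/|Y| = 0.873 Ω, ∠Z = −∠Y = 79.7°
I = V/|Z| = 13.1 A
P = VI cos φ = 11.4 × 13.1 × cos(79.7°) = 26.7 W

26.7 W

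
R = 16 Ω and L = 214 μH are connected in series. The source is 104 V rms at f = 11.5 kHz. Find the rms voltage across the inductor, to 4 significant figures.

72.27 V

ω = 2πf = 72260 rad/s
X_L = ωL = 15.46 Ω
Z = 16.00 + j15.46 Ω
|Z| = √(16.00² + 15.46²) = 22.25 Ω
I = V/|Z| = 4.674 A
V_L = I·|Z_L| = 4.674 × 15.46 = 72.27 V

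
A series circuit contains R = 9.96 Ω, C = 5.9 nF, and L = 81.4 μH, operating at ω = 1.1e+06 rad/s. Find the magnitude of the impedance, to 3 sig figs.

65.3 Ω

X_L = ωL = 89.5 Ω
X_C = 1/(ωC) = 154 Ω
Net reactance X = X_L − X_C = -64.5 Ω
Z = 9.96 − j64.5 Ω
|Z| = √(9.96² + 64.5²) = 65.3 Ω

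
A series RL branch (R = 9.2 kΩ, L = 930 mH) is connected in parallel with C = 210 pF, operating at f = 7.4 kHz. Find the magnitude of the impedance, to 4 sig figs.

ω = 2πf = 46500 rad/s
X_L = ωL = 43240 Ω
X_C = 1/(ωC) = 102400 Ω
Branch 1 (R+jX_L): Z₁ = 9200 + j43240 Ω, |Z₁| = 44210 Ω
Branch 2 (−jX_C): Z₂ = −j102400 Ω
Parallel: Z = Z₁Z₂/(Z₁+Z₂), |Z| = 75600 Ω, ∠Z = 69.15°

75600 Ω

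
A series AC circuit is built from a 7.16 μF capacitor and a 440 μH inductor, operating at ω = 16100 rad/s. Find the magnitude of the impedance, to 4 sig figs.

1.591 Ω

X_L = ωL = 7.084 Ω
X_C = 1/(ωC) = 8.675 Ω
Net reactance X = X_L − X_C = -1.591 Ω
Z = − j1.591 Ω
|Z| = √(0² + 1.591²) = 1.591 Ω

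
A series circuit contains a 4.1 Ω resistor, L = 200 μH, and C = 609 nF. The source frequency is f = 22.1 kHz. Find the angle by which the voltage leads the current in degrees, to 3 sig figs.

ω = 2πf = 138900 rad/s
X_L = ωL = 27.8 Ω
X_C = 1/(ωC) = 11.8 Ω
Net reactance X = X_L − X_C = 15.9 Ω
Z = 4.10 + j15.9 Ω
|Z| = √(4.10² + 15.9²) = 16.5 Ω
∠Z = arctan(15.9/4.10) = 75.6°

75.6°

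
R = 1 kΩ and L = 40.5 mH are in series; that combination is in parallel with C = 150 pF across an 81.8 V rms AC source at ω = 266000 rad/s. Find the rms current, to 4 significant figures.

X_L = ωL = 10770 Ω
X_C = 1/(ωC) = 25060 Ω
Branch 1 (R+jX_L): Z₁ = 1000 + j10770 Ω, |Z₁| = 10820 Ω
Branch 2 (−jX_C): Z₂ = −j25060 Ω
Parallel: Z = Z₁Z₂/(Z₁+Z₂), |Z| = 18930 Ω, ∠Z = 80.69°
I = V/|Z| = 81.8/18930 = 4.321 mA

4.321 mA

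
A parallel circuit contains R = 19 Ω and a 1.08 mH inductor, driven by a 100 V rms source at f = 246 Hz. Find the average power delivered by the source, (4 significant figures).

526.3 W

ω = 2πf = 1546 rad/s
X_L = ωL = 1.669 Ω
Parallel: admittances add. Y = 1/R + 1/(jωL)
Y = (0.05263 − j0.5990) S
|Y| = 0.6014 S → |Z| = 1/|Y| = 1.663 Ω, ∠Z = −∠Y = 84.98°
I = V/|Z| = 60.14 A
P = VI cos φ = 100 × 60.14 × cos(84.98°) = 526.3 W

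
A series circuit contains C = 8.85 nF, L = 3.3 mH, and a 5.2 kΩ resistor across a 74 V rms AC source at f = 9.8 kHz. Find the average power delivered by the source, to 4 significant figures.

ω = 2πf = 61580 rad/s
X_L = ωL = 203.2 Ω
X_C = 1/(ωC) = 1835 Ω
Net reactance X = X_L − X_C = -1632 Ω
Z = 5200 − j1632 Ω
|Z| = √(5200² + 1632²) = 5450 Ω
∠Z = arctan(-1632/5200) = -17.42°
I = V/|Z| = 13.58 mA
P = VI cos φ = 74 × 0.01358 × cos(-17.42°) = 958.7 mW

958.7 mW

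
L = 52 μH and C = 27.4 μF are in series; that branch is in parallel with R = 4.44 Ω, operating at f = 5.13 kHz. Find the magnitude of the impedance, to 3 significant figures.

0.540 Ω

ω = 2πf = 32230 rad/s
X_L = ωL = 1.68 Ω
X_C = 1/(ωC) = 1.13 Ω
Branch 1: Z₁ = R = 4.44 Ω
Branch 2 (series LC): Z₂ = j(X_L − X_C) = j0.544 Ω
Parallel: Z = Z₁Z₂/(Z₁+Z₂), |Z| = 0.540 Ω, ∠Z = 83.0°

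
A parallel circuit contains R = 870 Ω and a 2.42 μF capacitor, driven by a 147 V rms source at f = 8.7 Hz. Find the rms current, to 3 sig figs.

ω = 2πf = 54.66 rad/s
X_C = 1/(ωC) = 7560 Ω
Parallel: admittances add. Y = 1/R + jωC
Y = (0.00115 + j0.000132) S
|Y| = 0.00116 S → |Z| = 1/|Y| = 864 Ω, ∠Z = −∠Y = -6.57°
I = V/|Z| = 147/864 = 170 mA

170 mA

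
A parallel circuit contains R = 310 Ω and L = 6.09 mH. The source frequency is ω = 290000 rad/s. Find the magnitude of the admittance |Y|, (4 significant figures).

3.275 mS

X_L = ωL = 1766 Ω
Parallel: admittances add. Y = 1/R + 1/(jωL)
Y = (0.003226 − j0.0005662) S
|Y| = 0.003275 S → |Z| = 1/|Y| = 305.3 Ω, ∠Z = −∠Y = 9.956°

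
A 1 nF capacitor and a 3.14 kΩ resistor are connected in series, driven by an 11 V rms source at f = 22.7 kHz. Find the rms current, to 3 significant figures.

ω = 2πf = 142600 rad/s
X_C = 1/(ωC) = 7010 Ω
Z = 3140 − j7010 Ω
|Z| = √(3140² + 7010²) = 7680 Ω
I = V/|Z| = 11/7680 = 1.43 mA

1.43 mA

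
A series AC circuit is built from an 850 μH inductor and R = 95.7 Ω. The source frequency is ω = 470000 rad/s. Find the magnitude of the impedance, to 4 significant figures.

410.8 Ω

X_L = ωL = 399.5 Ω
Z = 95.70 + j399.5 Ω
|Z| = √(95.70² + 399.5²) = 410.8 Ω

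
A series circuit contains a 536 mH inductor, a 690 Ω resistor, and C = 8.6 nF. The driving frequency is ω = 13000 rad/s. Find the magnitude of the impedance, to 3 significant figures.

2090 Ω

X_L = ωL = 6970 Ω
X_C = 1/(ωC) = 8940 Ω
Net reactance X = X_L − X_C = -1980 Ω
Z = 690 − j1980 Ω
|Z| = √(690² + 1980²) = 2090 Ω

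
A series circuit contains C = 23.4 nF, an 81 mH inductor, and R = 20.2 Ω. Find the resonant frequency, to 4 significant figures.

3.656 kHz

ω₀ = 1/√(LC) = 1/√(0.081 × 2.34e-08) = 22970 rad/s
f₀ = ω₀/(2π) = 3.656 kHz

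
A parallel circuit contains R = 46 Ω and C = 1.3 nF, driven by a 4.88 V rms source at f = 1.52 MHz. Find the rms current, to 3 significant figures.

122 mA

ω = 2πf = 9.55e+06 rad/s
X_C = 1/(ωC) = 80.5 Ω
Parallel: admittances add. Y = 1/R + jωC
Y = (0.0217 + j0.0124) S
|Y| = 0.0250 S → |Z| = 1/|Y| = 39.9 Ω, ∠Z = −∠Y = -29.7°
I = V/|Z| = 4.88/39.9 = 122 mA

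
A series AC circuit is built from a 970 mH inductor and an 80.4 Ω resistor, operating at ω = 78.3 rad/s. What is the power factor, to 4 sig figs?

X_L = ωL = 75.95 Ω
Z = 80.40 + j75.95 Ω
|Z| = √(80.40² + 75.95²) = 110.6 Ω
∠Z = arctan(75.95/80.40) = 43.37°
cos φ = cos(43.37°) = 0.7269

0.7269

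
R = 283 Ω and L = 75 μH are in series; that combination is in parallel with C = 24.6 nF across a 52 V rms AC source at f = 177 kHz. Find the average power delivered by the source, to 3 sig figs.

8.79 W

ω = 2πf = 1.112e+06 rad/s
X_L = ωL = 83.4 Ω
X_C = 1/(ωC) = 36.6 Ω
Branch 1 (R+jX_L): Z₁ = 283 + j83.4 Ω, |Z₁| = 295 Ω
Branch 2 (−jX_C): Z₂ = −j36.6 Ω
Parallel: Z = Z₁Z₂/(Z₁+Z₂), |Z| = 37.6 Ω, ∠Z = -83.0°
I = V/|Z| = 1.38 A
P = VI cos φ = 52 × 1.38 × cos(-83.0°) = 8.79 W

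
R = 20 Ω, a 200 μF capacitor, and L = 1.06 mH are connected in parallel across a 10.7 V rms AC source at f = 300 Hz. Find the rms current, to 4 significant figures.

1.426 A

ω = 2πf = 1885 rad/s
X_L = ωL = 1.998 Ω
X_C = 1/(ωC) = 2.653 Ω
Parallel: admittances add. Y = 1/R + 1/(jωL) + jωC
Y = (0.05000 − j0.1235) S
|Y| = 0.1332 S → |Z| = 1/|Y| = 7.506 Ω, ∠Z = −∠Y = 67.96°
I = V/|Z| = 10.7/7.506 = 1.426 A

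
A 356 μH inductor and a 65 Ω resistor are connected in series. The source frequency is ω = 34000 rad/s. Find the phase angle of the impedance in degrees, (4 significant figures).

X_L = ωL = 12.10 Ω
Z = 65.00 + j12.10 Ω
|Z| = √(65.00² + 12.10²) = 66.12 Ω
∠Z = arctan(12.10/65.00) = 10.55°

10.55°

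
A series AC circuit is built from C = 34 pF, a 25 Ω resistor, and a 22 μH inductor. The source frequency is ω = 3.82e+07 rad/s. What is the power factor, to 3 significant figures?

0.334

X_L = ωL = 840 Ω
X_C = 1/(ωC) = 770 Ω
Net reactance X = X_L − X_C = 70.5 Ω
Z = 25.0 + j70.5 Ω
|Z| = √(25.0² + 70.5²) = 74.8 Ω
∠Z = arctan(70.5/25.0) = 70.5°
cos φ = cos(70.5°) = 0.334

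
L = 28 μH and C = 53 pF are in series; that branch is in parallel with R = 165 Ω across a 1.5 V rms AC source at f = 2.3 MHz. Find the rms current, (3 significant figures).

9.24 mA

ω = 2πf = 1.445e+07 rad/s
X_L = ωL = 405 Ω
X_C = 1/(ωC) = 1310 Ω
Branch 1: Z₁ = R = 165 Ω
Branch 2 (series LC): Z₂ = j(X_L − X_C) = −j901 Ω
Parallel: Z = Z₁Z₂/(Z₁+Z₂), |Z| = 162 Ω, ∠Z = -10.4°
I = V/|Z| = 1.5/162 = 9.24 mA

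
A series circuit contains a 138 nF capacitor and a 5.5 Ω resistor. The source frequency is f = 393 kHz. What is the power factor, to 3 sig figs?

0.882

ω = 2πf = 2.469e+06 rad/s
X_C = 1/(ωC) = 2.93 Ω
Z = 5.50 − j2.93 Ω
|Z| = √(5.50² + 2.93²) = 6.23 Ω
∠Z = arctan(-2.93/5.50) = -28.1°
cos φ = cos(-28.1°) = 0.882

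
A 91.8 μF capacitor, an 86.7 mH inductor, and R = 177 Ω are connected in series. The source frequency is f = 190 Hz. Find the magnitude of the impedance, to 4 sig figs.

200.6 Ω

ω = 2πf = 1194 rad/s
X_L = ωL = 103.5 Ω
X_C = 1/(ωC) = 9.125 Ω
Net reactance X = X_L − X_C = 94.38 Ω
Z = 177.0 + j94.38 Ω
|Z| = √(177.0² + 94.38²) = 200.6 Ω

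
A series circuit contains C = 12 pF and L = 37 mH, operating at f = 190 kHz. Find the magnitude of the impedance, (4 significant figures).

ω = 2πf = 1.194e+06 rad/s
X_L = ωL = 44170 Ω
X_C = 1/(ωC) = 69800 Ω
Net reactance X = X_L − X_C = -25630 Ω
Z = − j25630 Ω
|Z| = √(0² + 25630²) = 25630 Ω

25630 Ω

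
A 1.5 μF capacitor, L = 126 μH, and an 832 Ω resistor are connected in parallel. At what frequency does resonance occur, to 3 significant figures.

11.6 kHz

ω₀ = 1/√(LC) = 1/√(0.000126 × 1.5e-06) = 72740 rad/s
f₀ = ω₀/(2π) = 11.6 kHz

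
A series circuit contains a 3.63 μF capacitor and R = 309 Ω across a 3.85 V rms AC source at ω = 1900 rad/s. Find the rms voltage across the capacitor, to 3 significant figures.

X_C = 1/(ωC) = 145 Ω
Z = 309 − j145 Ω
|Z| = √(309² + 145²) = 341 Ω
I = V/|Z| = 11.3 mA
V_C = I·|Z_C| = 0.0113 × 145 = 1.64 V

1.64 V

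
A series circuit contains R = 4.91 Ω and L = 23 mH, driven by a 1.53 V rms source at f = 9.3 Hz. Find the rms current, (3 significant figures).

ω = 2πf = 58.43 rad/s
X_L = ωL = 1.34 Ω
Z = 4.91 + j1.34 Ω
|Z| = √(4.91² + 1.34²) = 5.09 Ω
I = V/|Z| = 1.53/5.09 = 301 mA

301 mA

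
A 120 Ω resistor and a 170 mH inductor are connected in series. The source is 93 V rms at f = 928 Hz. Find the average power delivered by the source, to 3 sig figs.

1.04 W

ω = 2πf = 5831 rad/s
X_L = ωL = 991 Ω
Z = 120 + j991 Ω
|Z| = √(120² + 991²) = 998 Ω
∠Z = arctan(991/120) = 83.1°
I = V/|Z| = 93.1 mA
P = VI cos φ = 93 × 0.0931 × cos(83.1°) = 1.04 W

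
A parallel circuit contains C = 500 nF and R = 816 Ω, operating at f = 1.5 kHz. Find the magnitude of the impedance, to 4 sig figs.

205.4 Ω

ω = 2πf = 9425 rad/s
X_C = 1/(ωC) = 212.2 Ω
Parallel: admittances add. Y = 1/R + jωC
Y = (0.001225 + j0.004712) S
|Y| = 0.004869 S → |Z| = 1/|Y| = 205.4 Ω, ∠Z = −∠Y = -75.42°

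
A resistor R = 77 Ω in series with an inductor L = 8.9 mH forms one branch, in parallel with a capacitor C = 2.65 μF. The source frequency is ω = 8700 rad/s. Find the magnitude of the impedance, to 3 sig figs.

56.3 Ω

X_L = ωL = 77.4 Ω
X_C = 1/(ωC) = 43.4 Ω
Branch 1 (R+jX_L): Z₁ = 77.0 + j77.4 Ω, |Z₁| = 109 Ω
Branch 2 (−jX_C): Z₂ = −j43.4 Ω
Parallel: Z = Z₁Z₂/(Z₁+Z₂), |Z| = 56.3 Ω, ∠Z = -68.7°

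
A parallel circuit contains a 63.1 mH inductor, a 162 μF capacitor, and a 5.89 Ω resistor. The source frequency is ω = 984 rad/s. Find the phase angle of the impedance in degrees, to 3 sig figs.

-40.2°

X_L = ωL = 62.1 Ω
X_C = 1/(ωC) = 6.27 Ω
Parallel: admittances add. Y = 1/R + 1/(jωL) + jωC
Y = (0.170 + j0.143) S
|Y| = 0.222 S → |Z| = 1/|Y| = 4.50 Ω, ∠Z = −∠Y = -40.2°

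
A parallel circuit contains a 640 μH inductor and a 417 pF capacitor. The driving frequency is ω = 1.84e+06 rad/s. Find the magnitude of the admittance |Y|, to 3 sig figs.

81.9 μS

X_L = ωL = 1180 Ω
X_C = 1/(ωC) = 1300 Ω
Parallel: admittances add. Y = 1/(jωL) + jωC
Y = (0 − j8.19e-05) S
|Y| = 8.19e-05 S → |Z| = 1/|Y| = 12200 Ω, ∠Z = −∠Y = 90.0°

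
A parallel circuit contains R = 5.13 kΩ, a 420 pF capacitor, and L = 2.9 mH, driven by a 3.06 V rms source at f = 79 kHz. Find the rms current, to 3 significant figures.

1.60 mA

ω = 2πf = 496400 rad/s
X_L = ωL = 1440 Ω
X_C = 1/(ωC) = 4800 Ω
Parallel: admittances add. Y = 1/R + 1/(jωL) + jωC
Y = (0.000195 − j0.000486) S
|Y| = 0.000524 S → |Z| = 1/|Y| = 1910 Ω, ∠Z = −∠Y = 68.2°
I = V/|Z| = 3.06/1910 = 1.60 mA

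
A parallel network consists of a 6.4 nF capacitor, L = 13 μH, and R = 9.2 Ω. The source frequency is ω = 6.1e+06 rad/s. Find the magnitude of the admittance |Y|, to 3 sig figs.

112 mS

X_L = ωL = 79.3 Ω
X_C = 1/(ωC) = 25.6 Ω
Parallel: admittances add. Y = 1/R + 1/(jωL) + jωC
Y = (0.109 + j0.0264) S
|Y| = 0.112 S → |Z| = 1/|Y| = 8.94 Ω, ∠Z = −∠Y = -13.7°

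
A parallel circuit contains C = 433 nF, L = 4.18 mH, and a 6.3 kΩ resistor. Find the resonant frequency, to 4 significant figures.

3.741 kHz

ω₀ = 1/√(LC) = 1/√(0.00418 × 4.33e-07) = 23510 rad/s
f₀ = ω₀/(2π) = 3.741 kHz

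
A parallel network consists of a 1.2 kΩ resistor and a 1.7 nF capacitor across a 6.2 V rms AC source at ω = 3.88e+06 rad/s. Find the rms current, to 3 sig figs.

X_C = 1/(ωC) = 152 Ω
Parallel: admittances add. Y = 1/R + jωC
Y = (0.000833 + j0.00660) S
|Y| = 0.00665 S → |Z| = 1/|Y| = 150 Ω, ∠Z = −∠Y = -82.8°
I = V/|Z| = 6.2/150 = 41.2 mA

41.2 mA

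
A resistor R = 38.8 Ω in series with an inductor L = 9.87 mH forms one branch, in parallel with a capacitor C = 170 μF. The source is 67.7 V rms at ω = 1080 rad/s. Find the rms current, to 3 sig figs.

12.1 A

X_L = ωL = 10.7 Ω
X_C = 1/(ωC) = 5.45 Ω
Branch 1 (R+jX_L): Z₁ = 38.8 + j10.7 Ω, |Z₁| = 40.2 Ω
Branch 2 (−jX_C): Z₂ = −j5.45 Ω
Parallel: Z = Z₁Z₂/(Z₁+Z₂), |Z| = 5.60 Ω, ∠Z = -82.3°
I = V/|Z| = 67.7/5.60 = 12.1 A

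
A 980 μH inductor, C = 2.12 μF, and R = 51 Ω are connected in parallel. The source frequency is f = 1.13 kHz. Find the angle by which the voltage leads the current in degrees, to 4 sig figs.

ω = 2πf = 7100 rad/s
X_L = ωL = 6.958 Ω
X_C = 1/(ωC) = 66.44 Ω
Parallel: admittances add. Y = 1/R + 1/(jωL) + jωC
Y = (0.01961 − j0.1287) S
|Y| = 0.1302 S → |Z| = 1/|Y| = 7.683 Ω, ∠Z = −∠Y = 81.34°

81.34°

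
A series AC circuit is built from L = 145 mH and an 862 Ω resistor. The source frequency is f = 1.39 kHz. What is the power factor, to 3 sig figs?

ω = 2πf = 8734 rad/s
X_L = ωL = 1270 Ω
Z = 862 + j1270 Ω
|Z| = √(862² + 1270²) = 1530 Ω
∠Z = arctan(1270/862) = 55.8°
cos φ = cos(55.8°) = 0.563

0.563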